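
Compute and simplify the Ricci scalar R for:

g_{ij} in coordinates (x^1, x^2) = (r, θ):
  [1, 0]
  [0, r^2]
Non-zero Christoffel symbols (Γ^k_{ij} = Γ^k_{ji}):
Γ^r_{θ θ} = -r
Γ^θ_{r θ} = 1/r
Ricci tensor (R_{ij} = R^k_{ikj}): R_{rr} = 0, R_{rθ} = 0, R_{θθ} = 0
Inverse metric: g^{rr} = 1, g^{θθ} = 1/r^2
R = g^{ij} R_{ij} = (1)(0) + (1/r^2)(0) = 0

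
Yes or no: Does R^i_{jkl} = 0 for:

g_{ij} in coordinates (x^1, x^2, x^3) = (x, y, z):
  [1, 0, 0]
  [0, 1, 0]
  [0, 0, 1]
All metric components are constant, so every Christoffel symbol vanishes and R^i_{jkl} = 0.
Yes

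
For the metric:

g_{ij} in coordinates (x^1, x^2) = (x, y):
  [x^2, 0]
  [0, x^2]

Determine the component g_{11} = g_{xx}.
With x^1 = x, x^2 = y, g_{11} = g_{xx} is the row-1, column-1 entry of the matrix.
g_{11} = x^2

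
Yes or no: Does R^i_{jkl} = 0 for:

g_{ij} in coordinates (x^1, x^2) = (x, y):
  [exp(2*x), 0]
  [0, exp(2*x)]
Non-zero Christoffel symbols:
Γ^x_{x x} = 1
Γ^x_{y y} = -1
Γ^y_{x y} = 1
Ricci tensor: R_{xx} = 0, R_{xy} = 0, R_{yy} = 0
All R_{ij} vanish; in 2 dimensions the Riemann tensor is fully determined by the Ricci tensor, so R^i_{jkl} = 0: the metric is flat (curvilinear coordinates on flat space).
Yes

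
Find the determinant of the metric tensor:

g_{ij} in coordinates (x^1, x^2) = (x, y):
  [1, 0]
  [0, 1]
For a 2×2 metric: det(g) = g_{11}·g_{22} - g_{12}·g_{21}
= (1)·(1) - (0)·(0)
= 1 - 0
det(g) = 1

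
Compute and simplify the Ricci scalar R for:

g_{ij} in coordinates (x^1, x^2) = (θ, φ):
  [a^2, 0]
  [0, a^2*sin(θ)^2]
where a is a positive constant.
Non-zero Christoffel symbols (Γ^k_{ij} = Γ^k_{ji}):
Γ^θ_{φ φ} = -sin(2*θ)/2
Γ^φ_{θ φ} = 1/tan(θ)
Ricci tensor (R_{ij} = R^k_{ikj}): R_{θθ} = 1, R_{θφ} = 0, R_{φφ} = sin(θ)^2
Inverse metric: g^{θθ} = 1/a^2, g^{φφ} = 1/(a^2*sin(θ)^2)
R = g^{ij} R_{ij} = (1/a^2)(1) + (1/(a^2*sin(θ)^2))(sin(θ)^2) = 2/a^2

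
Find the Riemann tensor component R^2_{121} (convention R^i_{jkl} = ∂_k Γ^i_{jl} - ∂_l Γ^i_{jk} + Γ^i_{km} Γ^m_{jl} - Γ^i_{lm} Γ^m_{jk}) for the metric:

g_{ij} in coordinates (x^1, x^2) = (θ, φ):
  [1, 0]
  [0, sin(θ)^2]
Non-zero Christoffel symbols (Γ^k_{ij} = Γ^k_{ji}):
Γ^θ_{φ φ} = -sin(2*θ)/2
Γ^φ_{θ φ} = 1/tan(θ)
R^φ_{θ φ θ} = ∂_φ Γ^φ_{θ θ} - ∂_θ Γ^φ_{θ φ} + Γ^φ_{φ m} Γ^m_{θ θ} - Γ^φ_{θ m} Γ^m_{θ φ}
  = (0) - (-1/sin(θ)^2) + (0) - (1/tan(θ)^2) = 1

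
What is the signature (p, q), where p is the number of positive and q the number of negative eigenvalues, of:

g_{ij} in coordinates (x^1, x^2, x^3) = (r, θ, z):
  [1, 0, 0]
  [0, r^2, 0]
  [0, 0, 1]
The metric is diagonal, so its eigenvalues are the diagonal entries: 1, r^2, 1 (at a generic point, where coordinate-dependent entries are positive).
3 positive, 0 negative.
(3, 0) - Riemannian (positive definite)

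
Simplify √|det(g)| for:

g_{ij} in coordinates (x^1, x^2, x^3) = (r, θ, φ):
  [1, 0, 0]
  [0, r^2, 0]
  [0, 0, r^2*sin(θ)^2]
det(g) = r^4*sin(θ)^2
√|det(g)| = r^2*sin(θ) (taking 0 < θ < π so that |sin(θ)| = sin(θ))
Volume element: dV = r^2*sin(θ) dr dθ dφ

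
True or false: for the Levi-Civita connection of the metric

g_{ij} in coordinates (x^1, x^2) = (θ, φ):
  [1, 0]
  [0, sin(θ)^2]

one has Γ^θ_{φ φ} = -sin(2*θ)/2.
Γ^θ_{φ φ} = (1/2) g^{θθ} (∂_φ g_{θφ} + ∂_φ g_{θφ} - ∂_θ g_{φφ}) = (1/2)(1)((0) + (0) - (sin(2*θ))) = -sin(2*θ)/2
This equals the proposed value -sin(2*θ)/2.
True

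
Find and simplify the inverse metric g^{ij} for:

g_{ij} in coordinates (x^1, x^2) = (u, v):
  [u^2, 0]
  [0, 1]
The metric is diagonal, so g^{ij} is diagonal with entries 1/g_{ii}: diag(1/(u^2), 1).
g^{ij}:
  [1/u^2, 0]
  [0, 1]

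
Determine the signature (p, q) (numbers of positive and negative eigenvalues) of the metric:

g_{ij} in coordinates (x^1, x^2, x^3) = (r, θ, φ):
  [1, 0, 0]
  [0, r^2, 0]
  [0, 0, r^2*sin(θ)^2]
The metric is diagonal, so its eigenvalues are the diagonal entries: 1, r^2, r^2*sin(θ)^2 (at a generic point, where coordinate-dependent entries are positive).
3 positive, 0 negative.
(3, 0) - Riemannian (positive definite)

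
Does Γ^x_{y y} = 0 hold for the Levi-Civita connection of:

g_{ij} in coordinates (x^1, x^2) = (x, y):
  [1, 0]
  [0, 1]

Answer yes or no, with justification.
Γ^x_{y y} = (1/2) g^{xx} (∂_y g_{xy} + ∂_y g_{xy} - ∂_x g_{yy}) = (1/2)(1)((0) + (0) - (0)) = 0
This equals the proposed value 0.
Yes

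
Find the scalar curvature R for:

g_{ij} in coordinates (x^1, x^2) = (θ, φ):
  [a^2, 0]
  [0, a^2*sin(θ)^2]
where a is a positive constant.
Non-zero Christoffel symbols (Γ^k_{ij} = Γ^k_{ji}):
Γ^θ_{φ φ} = -sin(2*θ)/2
Γ^φ_{θ φ} = 1/tan(θ)
Ricci tensor (R_{ij} = R^k_{ikj}): R_{θθ} = 1, R_{θφ} = 0, R_{φφ} = sin(θ)^2
Inverse metric: g^{θθ} = 1/a^2, g^{φφ} = 1/(a^2*sin(θ)^2)
R = g^{ij} R_{ij} = (1/a^2)(1) + (1/(a^2*sin(θ)^2))(sin(θ)^2) = 2/a^2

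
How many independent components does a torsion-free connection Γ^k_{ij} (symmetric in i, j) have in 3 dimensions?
Γ^k_{ij} has n choices for the upper index and n(n+1)/2 independent symmetric lower index pairs.
Total = 3 × 3×4/2 = 3 × 6 = 18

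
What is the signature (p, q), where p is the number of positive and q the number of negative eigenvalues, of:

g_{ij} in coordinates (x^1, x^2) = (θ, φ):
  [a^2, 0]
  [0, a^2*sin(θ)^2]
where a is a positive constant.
The metric is diagonal, so its eigenvalues are the diagonal entries: a^2, a^2*sin(θ)^2 (at a generic point, where coordinate-dependent entries are positive).
2 positive, 0 negative.
(2, 0) - Riemannian (positive definite)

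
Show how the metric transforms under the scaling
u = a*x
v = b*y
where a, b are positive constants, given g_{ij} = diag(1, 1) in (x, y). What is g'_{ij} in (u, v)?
Invert the transformation: x = u/a, y = v/b
g'_{ij} = (∂x^k/∂x'^i)(∂x^l/∂x'^j) g_{kl}; with g_{kl} = δ_{kl} this is Σ_k (∂x^k/∂x'^i)(∂x^k/∂x'^j).
Jacobian: ∂x/∂u = 1/a, ∂x/∂v = 0, ∂y/∂u = 0, ∂y/∂v = 1/b
g'_{uu} = (1/a)(1/a) + (0)(0) = 1/a^2
g'_{uv} = (1/a)(0) + (0)(1/b) = 0
g'_{vv} = (0)(0) + (1/b)(1/b) = 1/b^2
g'_{ij} = diag(1/a^2, 1/b^2)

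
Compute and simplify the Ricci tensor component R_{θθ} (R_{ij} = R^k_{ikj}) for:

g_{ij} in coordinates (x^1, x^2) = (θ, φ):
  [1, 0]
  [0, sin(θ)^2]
Non-zero Christoffel symbols (Γ^k_{ij} = Γ^k_{ji}):
Γ^θ_{φ φ} = -sin(2*θ)/2
Γ^φ_{θ φ} = 1/tan(θ)
R^θ_{θ θ θ} = 0 (a repeated index in an antisymmetric pair)
R^φ_{θ φ θ} = ∂_φ Γ^φ_{θ θ} - ∂_θ Γ^φ_{θ φ} + Γ^φ_{φ m} Γ^m_{θ θ} - Γ^φ_{θ m} Γ^m_{θ φ}
  = (0) - (-1/sin(θ)^2) + (0) - (1/tan(θ)^2) = 1
R_{θθ} = R^θ_{θ θ θ} + R^φ_{θ φ θ} = (0) + (1) = 1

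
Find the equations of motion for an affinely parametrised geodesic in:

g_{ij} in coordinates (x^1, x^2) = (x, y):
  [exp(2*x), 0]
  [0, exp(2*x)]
Geodesic equation: d^2x^k/dλ^2 + Γ^k_{ij} (dx^i/dλ)(dx^j/dλ) = 0.
Non-zero Christoffel symbols:
Γ^x_{x x} = 1
Γ^x_{y y} = -1
Γ^y_{x y} = 1
Substituting (the symmetric pair Γ^k_{ij}, Γ^k_{ji} combines into a factor 2):
d^2x/dλ^2 + (dx/dλ)^2 - (dy/dλ)^2 = 0
d^2y/dλ^2 + 2 (dx/dλ)(dy/dλ) = 0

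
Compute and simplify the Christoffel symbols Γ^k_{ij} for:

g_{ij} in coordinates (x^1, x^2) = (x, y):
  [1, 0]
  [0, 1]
Using Γ^k_{ij} = (1/2) g^{km} (∂_i g_{mj} + ∂_j g_{mi} - ∂_m g_{ij}); the metric is diagonal, so only the m = k term contributes.
Every metric component is constant, so all ∂_m g_{ij} = 0 and every Christoffel symbol vanishes.
All Christoffel symbols are zero.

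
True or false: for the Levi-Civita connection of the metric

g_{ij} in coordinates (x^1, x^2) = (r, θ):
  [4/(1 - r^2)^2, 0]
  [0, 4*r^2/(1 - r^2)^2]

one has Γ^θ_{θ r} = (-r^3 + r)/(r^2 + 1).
Γ^θ_{θ r} = (1/2) g^{θθ} (∂_θ g_{θr} + ∂_r g_{θθ} - ∂_θ g_{θr}) = (1/2)((1 - r^2)^2/(4*r^2))((0) + (-8*(r^3 + r)/(r^2 - 1)^3) - (0)) = (-r^2 - 1)/(r^3 - r)
This differs from the proposed value (-r^3 + r)/(r^2 + 1).
False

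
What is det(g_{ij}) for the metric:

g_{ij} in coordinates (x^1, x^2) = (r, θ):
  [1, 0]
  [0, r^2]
For a 2×2 metric: det(g) = g_{11}·g_{22} - g_{12}·g_{21}
= (1)·(r^2) - (0)·(0)
= r^2 - 0
det(g) = r^2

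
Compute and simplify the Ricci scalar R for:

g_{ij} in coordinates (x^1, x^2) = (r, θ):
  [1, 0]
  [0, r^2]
Non-zero Christoffel symbols (Γ^k_{ij} = Γ^k_{ji}):
Γ^r_{θ θ} = -r
Γ^θ_{r θ} = 1/r
Ricci tensor (R_{ij} = R^k_{ikj}): R_{rr} = 0, R_{rθ} = 0, R_{θθ} = 0
Inverse metric: g^{rr} = 1, g^{θθ} = 1/r^2
R = g^{ij} R_{ij} = (1)(0) + (1/r^2)(0) = 0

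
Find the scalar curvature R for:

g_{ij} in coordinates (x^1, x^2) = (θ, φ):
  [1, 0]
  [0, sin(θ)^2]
Non-zero Christoffel symbols (Γ^k_{ij} = Γ^k_{ji}):
Γ^θ_{φ φ} = -sin(2*θ)/2
Γ^φ_{θ φ} = 1/tan(θ)
Ricci tensor (R_{ij} = R^k_{ikj}): R_{θθ} = 1, R_{θφ} = 0, R_{φφ} = sin(θ)^2
Inverse metric: g^{θθ} = 1, g^{φφ} = 1/sin(θ)^2
R = g^{ij} R_{ij} = (1)(1) + (1/sin(θ)^2)(sin(θ)^2) = 2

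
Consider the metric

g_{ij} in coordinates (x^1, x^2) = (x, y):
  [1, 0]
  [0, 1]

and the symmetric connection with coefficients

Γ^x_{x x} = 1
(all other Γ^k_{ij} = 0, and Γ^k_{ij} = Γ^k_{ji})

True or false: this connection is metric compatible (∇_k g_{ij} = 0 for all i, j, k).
Using ∇_k g_{ij} = ∂_k g_{ij} - Γ^m_{ki} g_{mj} - Γ^m_{kj} g_{im}:
∇_x g_{xx} = (0) - (1) - (1) = -2 ≠ 0
So the connection is not metric compatible (it is not the Levi-Civita connection).
False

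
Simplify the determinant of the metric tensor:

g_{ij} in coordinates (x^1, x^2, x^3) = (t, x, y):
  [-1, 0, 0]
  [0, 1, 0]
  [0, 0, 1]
Diagonal metric: det(g) = g_{11}·g_{22}·g_{33}
= (-1)·(1)·(1)
det(g) = -1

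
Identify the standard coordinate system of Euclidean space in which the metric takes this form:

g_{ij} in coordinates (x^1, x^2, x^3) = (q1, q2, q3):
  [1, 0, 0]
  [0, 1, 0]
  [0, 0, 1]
All components are constant and the metric is the identity, i.e. orthonormal rectilinear coordinates.
Cartesian (3D) coordinates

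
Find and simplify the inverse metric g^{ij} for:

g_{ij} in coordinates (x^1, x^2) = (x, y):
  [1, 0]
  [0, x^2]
The metric is diagonal, so g^{ij} is diagonal with entries 1/g_{ii}: diag(1, 1/(x^2)).
g^{ij}:
  [1, 0]
  [0, 1/x^2]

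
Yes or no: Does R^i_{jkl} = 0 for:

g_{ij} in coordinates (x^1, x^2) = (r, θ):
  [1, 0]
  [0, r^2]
Non-zero Christoffel symbols:
Γ^r_{θ θ} = -r
Γ^θ_{r θ} = 1/r
Ricci tensor: R_{rr} = 0, R_{rθ} = 0, R_{θθ} = 0
All R_{ij} vanish; in 2 dimensions the Riemann tensor is fully determined by the Ricci tensor, so R^i_{jkl} = 0: the metric is flat (curvilinear coordinates on flat space).
Yes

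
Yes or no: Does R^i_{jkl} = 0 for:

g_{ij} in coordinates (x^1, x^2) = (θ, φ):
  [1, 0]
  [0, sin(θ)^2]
Non-zero Christoffel symbols:
Γ^θ_{φ φ} = -sin(2*θ)/2
Γ^φ_{θ φ} = 1/tan(θ)
Ricci tensor: R_{θθ} = 1, R_{θφ} = 0, R_{φφ} = sin(θ)^2
The Ricci tensor is non-zero, so the Riemann tensor is non-zero: not flat.
No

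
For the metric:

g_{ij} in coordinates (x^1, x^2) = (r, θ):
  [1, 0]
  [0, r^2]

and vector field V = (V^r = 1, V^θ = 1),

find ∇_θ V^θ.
Non-zero Christoffel symbols:
Γ^r_{θ θ} = -r
Γ^θ_{r θ} = 1/r
∇_θ V^θ = ∂_θ V^θ + Γ^θ_{θ j} V^j
  = (0) + (1/r)(1) + (0)(1)
  = 1/r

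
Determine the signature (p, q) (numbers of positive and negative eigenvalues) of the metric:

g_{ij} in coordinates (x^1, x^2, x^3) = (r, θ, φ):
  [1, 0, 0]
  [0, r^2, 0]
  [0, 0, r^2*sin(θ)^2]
The metric is diagonal, so its eigenvalues are the diagonal entries: 1, r^2, r^2*sin(θ)^2 (at a generic point, where coordinate-dependent entries are positive).
3 positive, 0 negative.
(3, 0) - Riemannian (positive definite)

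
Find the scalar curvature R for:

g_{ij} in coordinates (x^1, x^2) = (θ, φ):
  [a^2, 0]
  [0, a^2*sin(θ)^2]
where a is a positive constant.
Non-zero Christoffel symbols (Γ^k_{ij} = Γ^k_{ji}):
Γ^θ_{φ φ} = -sin(2*θ)/2
Γ^φ_{θ φ} = 1/tan(θ)
Ricci tensor (R_{ij} = R^k_{ikj}): R_{θθ} = 1, R_{θφ} = 0, R_{φφ} = sin(θ)^2
Inverse metric: g^{θθ} = 1/a^2, g^{φφ} = 1/(a^2*sin(θ)^2)
R = g^{ij} R_{ij} = (1/a^2)(1) + (1/(a^2*sin(θ)^2))(sin(θ)^2) = 2/a^2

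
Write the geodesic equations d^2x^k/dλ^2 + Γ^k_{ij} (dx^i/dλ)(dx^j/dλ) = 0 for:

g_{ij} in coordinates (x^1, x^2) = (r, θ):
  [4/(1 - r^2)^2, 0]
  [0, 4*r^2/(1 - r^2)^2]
Geodesic equation: d^2x^k/dλ^2 + Γ^k_{ij} (dx^i/dλ)(dx^j/dλ) = 0.
Non-zero Christoffel symbols:
Γ^r_{r r} = 2*r/(1 - r^2)
Γ^r_{θ θ} = (r^3 + r)/(r^2 - 1)
Γ^θ_{r θ} = (-r^2 - 1)/(r^3 - r)
Substituting (the symmetric pair Γ^k_{ij}, Γ^k_{ji} combines into a factor 2):
d^2r/dλ^2 + (2*r/(1 - r^2)) (dr/dλ)^2 + ((r^3 + r)/(r^2 - 1)) (dθ/dλ)^2 = 0
d^2θ/dλ^2 + ((-2*r^2 - 2)/(r^3 - r)) (dr/dλ)(dθ/dλ) = 0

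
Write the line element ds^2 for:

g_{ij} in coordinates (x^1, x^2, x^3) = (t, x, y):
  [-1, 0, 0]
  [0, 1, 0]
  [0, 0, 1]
ds^2 = g_{ij} dx^i dx^j; only the non-zero components contribute.
ds^2 = -dt^2 + dx^2 + dy^2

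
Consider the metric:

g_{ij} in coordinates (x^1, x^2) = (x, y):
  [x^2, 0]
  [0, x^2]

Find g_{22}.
With x^1 = x, x^2 = y, g_{22} = g_{yy} is the row-2, column-2 entry of the matrix.
g_{22} = x^2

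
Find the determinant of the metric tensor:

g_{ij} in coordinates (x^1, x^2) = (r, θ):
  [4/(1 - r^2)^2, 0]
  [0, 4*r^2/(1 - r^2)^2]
For a 2×2 metric: det(g) = g_{11}·g_{22} - g_{12}·g_{21}
= (4/(1 - r^2)^2)·(4*r^2/(1 - r^2)^2) - (0)·(0)
= 16*r^2/(1 - r^2)^4 - 0
det(g) = 16*r^2/(1 - r^2)^4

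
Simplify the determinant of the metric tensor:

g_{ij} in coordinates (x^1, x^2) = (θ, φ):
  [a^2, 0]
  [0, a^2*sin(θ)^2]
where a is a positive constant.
For a 2×2 metric: det(g) = g_{11}·g_{22} - g_{12}·g_{21}
= (a^2)·(a^2*sin(θ)^2) - (0)·(0)
= a^4*sin(θ)^2 - 0
det(g) = a^4*sin(θ)^2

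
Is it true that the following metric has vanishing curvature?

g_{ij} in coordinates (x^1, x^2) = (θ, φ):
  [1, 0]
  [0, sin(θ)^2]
Non-zero Christoffel symbols:
Γ^θ_{φ φ} = -sin(2*θ)/2
Γ^φ_{θ φ} = 1/tan(θ)
Ricci tensor: R_{θθ} = 1, R_{θφ} = 0, R_{φφ} = sin(θ)^2
The Ricci tensor is non-zero, so the Riemann tensor is non-zero: not flat.
No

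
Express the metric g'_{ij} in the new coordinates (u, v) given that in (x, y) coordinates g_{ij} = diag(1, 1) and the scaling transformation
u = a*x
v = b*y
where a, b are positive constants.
Invert the transformation: x = u/a, y = v/b
g'_{ij} = (∂x^k/∂x'^i)(∂x^l/∂x'^j) g_{kl}; with g_{kl} = δ_{kl} this is Σ_k (∂x^k/∂x'^i)(∂x^k/∂x'^j).
Jacobian: ∂x/∂u = 1/a, ∂x/∂v = 0, ∂y/∂u = 0, ∂y/∂v = 1/b
g'_{uu} = (1/a)(1/a) + (0)(0) = 1/a^2
g'_{uv} = (1/a)(0) + (0)(1/b) = 0
g'_{vv} = (0)(0) + (1/b)(1/b) = 1/b^2
g'_{ij} = diag(1/a^2, 1/b^2)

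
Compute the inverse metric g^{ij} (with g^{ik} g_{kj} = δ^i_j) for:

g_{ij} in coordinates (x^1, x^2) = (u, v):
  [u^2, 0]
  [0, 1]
The metric is diagonal, so g^{ij} is diagonal with entries 1/g_{ii}: diag(1/(u^2), 1).
g^{ij}:
  [1/u^2, 0]
  [0, 1]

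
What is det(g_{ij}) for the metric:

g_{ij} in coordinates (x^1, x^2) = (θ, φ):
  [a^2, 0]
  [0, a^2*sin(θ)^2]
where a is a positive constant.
For a 2×2 metric: det(g) = g_{11}·g_{22} - g_{12}·g_{21}
= (a^2)·(a^2*sin(θ)^2) - (0)·(0)
= a^4*sin(θ)^2 - 0
det(g) = a^4*sin(θ)^2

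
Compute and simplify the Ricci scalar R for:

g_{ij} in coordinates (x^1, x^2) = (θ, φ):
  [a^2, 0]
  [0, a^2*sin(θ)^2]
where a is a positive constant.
Non-zero Christoffel symbols (Γ^k_{ij} = Γ^k_{ji}):
Γ^θ_{φ φ} = -sin(2*θ)/2
Γ^φ_{θ φ} = 1/tan(θ)
Ricci tensor (R_{ij} = R^k_{ikj}): R_{θθ} = 1, R_{θφ} = 0, R_{φφ} = sin(θ)^2
Inverse metric: g^{θθ} = 1/a^2, g^{φφ} = 1/(a^2*sin(θ)^2)
R = g^{ij} R_{ij} = (1/a^2)(1) + (1/(a^2*sin(θ)^2))(sin(θ)^2) = 2/a^2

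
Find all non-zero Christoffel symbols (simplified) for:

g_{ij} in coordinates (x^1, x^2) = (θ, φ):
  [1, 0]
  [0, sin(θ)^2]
Using Γ^k_{ij} = (1/2) g^{km} (∂_i g_{mj} + ∂_j g_{mi} - ∂_m g_{ij}); the metric is diagonal, so only the m = k term contributes.
Non-zero symbols (using the symmetry Γ^k_{ij} = Γ^k_{ji}):
Γ^θ_{φ φ} = (1/2) g^{θθ} (∂_φ g_{θφ} + ∂_φ g_{θφ} - ∂_θ g_{φφ}) = (1/2)(1)((0) + (0) - (sin(2*θ))) = -sin(2*θ)/2
Γ^φ_{θ φ} = (1/2) g^{φφ} (∂_θ g_{φφ} + ∂_φ g_{φθ} - ∂_φ g_{θφ}) = (1/2)(1/sin(θ)^2)((sin(2*θ)) + (0) - (0)) = 1/tan(θ)
All other Christoffel symbols are zero.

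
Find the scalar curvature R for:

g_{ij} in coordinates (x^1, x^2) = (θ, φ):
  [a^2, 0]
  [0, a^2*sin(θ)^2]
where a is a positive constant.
Non-zero Christoffel symbols (Γ^k_{ij} = Γ^k_{ji}):
Γ^θ_{φ φ} = -sin(2*θ)/2
Γ^φ_{θ φ} = 1/tan(θ)
Ricci tensor (R_{ij} = R^k_{ikj}): R_{θθ} = 1, R_{θφ} = 0, R_{φφ} = sin(θ)^2
Inverse metric: g^{θθ} = 1/a^2, g^{φφ} = 1/(a^2*sin(θ)^2)
R = g^{ij} R_{ij} = (1/a^2)(1) + (1/(a^2*sin(θ)^2))(sin(θ)^2) = 2/a^2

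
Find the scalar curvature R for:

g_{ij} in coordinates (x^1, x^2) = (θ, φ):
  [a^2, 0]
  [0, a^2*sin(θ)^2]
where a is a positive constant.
Non-zero Christoffel symbols (Γ^k_{ij} = Γ^k_{ji}):
Γ^θ_{φ φ} = -sin(2*θ)/2
Γ^φ_{θ φ} = 1/tan(θ)
Ricci tensor (R_{ij} = R^k_{ikj}): R_{θθ} = 1, R_{θφ} = 0, R_{φφ} = sin(θ)^2
Inverse metric: g^{θθ} = 1/a^2, g^{φφ} = 1/(a^2*sin(θ)^2)
R = g^{ij} R_{ij} = (1/a^2)(1) + (1/(a^2*sin(θ)^2))(sin(θ)^2) = 2/a^2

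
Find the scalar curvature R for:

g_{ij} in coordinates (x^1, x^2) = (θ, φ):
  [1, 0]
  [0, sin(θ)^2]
Non-zero Christoffel symbols (Γ^k_{ij} = Γ^k_{ji}):
Γ^θ_{φ φ} = -sin(2*θ)/2
Γ^φ_{θ φ} = 1/tan(θ)
Ricci tensor (R_{ij} = R^k_{ikj}): R_{θθ} = 1, R_{θφ} = 0, R_{φφ} = sin(θ)^2
Inverse metric: g^{θθ} = 1, g^{φφ} = 1/sin(θ)^2
R = g^{ij} R_{ij} = (1)(1) + (1/sin(θ)^2)(sin(θ)^2) = 2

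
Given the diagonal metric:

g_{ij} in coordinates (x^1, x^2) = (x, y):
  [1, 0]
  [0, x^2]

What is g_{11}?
With x^1 = x, x^2 = y, g_{11} = g_{xx} is the row-1, column-1 entry of the matrix.
g_{11} = 1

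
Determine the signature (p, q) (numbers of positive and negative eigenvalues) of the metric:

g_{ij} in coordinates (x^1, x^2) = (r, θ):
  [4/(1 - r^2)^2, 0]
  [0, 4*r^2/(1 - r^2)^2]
The metric is diagonal, so its eigenvalues are the diagonal entries: 4/(1 - r^2)^2, 4*r^2/(1 - r^2)^2 (at a generic point, where coordinate-dependent entries are positive).
2 positive, 0 negative.
(2, 0) - Riemannian (positive definite)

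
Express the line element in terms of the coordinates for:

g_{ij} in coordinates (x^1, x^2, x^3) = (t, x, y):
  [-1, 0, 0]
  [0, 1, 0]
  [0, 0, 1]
ds^2 = g_{ij} dx^i dx^j; only the non-zero components contribute.
ds^2 = -dt^2 + dx^2 + dy^2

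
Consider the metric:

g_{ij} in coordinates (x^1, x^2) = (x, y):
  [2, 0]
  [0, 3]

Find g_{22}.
With x^1 = x, x^2 = y, g_{22} = g_{yy} is the row-2, column-2 entry of the matrix.
g_{22} = 3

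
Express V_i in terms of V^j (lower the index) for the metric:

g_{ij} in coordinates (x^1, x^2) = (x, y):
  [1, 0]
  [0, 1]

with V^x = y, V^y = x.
V_i = g_{ij} V^j:
V_x = (1)(y) + (0)(x) = y
V_y = (0)(y) + (1)(x) = x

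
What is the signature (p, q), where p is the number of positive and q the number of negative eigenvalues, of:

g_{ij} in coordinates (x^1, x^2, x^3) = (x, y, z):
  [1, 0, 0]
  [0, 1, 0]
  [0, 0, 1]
The metric is diagonal, so its eigenvalues are the diagonal entries: 1, 1, 1 (at a generic point, where coordinate-dependent entries are positive).
3 positive, 0 negative.
(3, 0) - Riemannian (positive definite)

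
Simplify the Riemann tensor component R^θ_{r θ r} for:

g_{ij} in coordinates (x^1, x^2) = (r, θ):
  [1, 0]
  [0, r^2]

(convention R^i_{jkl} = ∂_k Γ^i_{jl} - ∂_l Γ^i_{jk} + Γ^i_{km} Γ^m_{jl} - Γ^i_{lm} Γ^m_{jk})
Non-zero Christoffel symbols (Γ^k_{ij} = Γ^k_{ji}):
Γ^r_{θ θ} = -r
Γ^θ_{r θ} = 1/r
R^θ_{r θ r} = ∂_θ Γ^θ_{r r} - ∂_r Γ^θ_{r θ} + Γ^θ_{θ m} Γ^m_{r r} - Γ^θ_{r m} Γ^m_{r θ}
  = (0) - (-1/r^2) + (0) - (1/r^2) = 0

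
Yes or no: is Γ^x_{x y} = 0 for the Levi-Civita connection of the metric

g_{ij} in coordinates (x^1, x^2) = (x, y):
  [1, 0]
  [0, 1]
Γ^x_{x y} = (1/2) g^{xx} (∂_x g_{xy} + ∂_y g_{xx} - ∂_x g_{xy}) = (1/2)(1)((0) + (0) - (0)) = 0
This equals the proposed value 0.
Yes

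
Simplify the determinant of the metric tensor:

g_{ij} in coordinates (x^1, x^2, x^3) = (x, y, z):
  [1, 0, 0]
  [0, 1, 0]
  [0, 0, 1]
Diagonal metric: det(g) = g_{11}·g_{22}·g_{33}
= (1)·(1)·(1)
det(g) = 1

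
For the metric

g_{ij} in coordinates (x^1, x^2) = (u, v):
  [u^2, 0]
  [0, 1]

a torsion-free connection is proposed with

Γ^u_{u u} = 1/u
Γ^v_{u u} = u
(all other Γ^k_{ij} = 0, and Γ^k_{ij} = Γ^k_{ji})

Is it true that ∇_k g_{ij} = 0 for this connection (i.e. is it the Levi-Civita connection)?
Using ∇_k g_{ij} = ∂_k g_{ij} - Γ^m_{ki} g_{mj} - Γ^m_{kj} g_{im}:
∇_u g_{uv} = (0) - (u) - (0) = -u ≠ 0
So the connection is not metric compatible (it is not the Levi-Civita connection).
No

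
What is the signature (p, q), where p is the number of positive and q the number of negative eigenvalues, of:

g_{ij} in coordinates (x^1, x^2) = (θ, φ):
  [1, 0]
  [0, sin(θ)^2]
The metric is diagonal, so its eigenvalues are the diagonal entries: 1, sin(θ)^2 (at a generic point, where coordinate-dependent entries are positive).
2 positive, 0 negative.
(2, 0) - Riemannian (positive definite)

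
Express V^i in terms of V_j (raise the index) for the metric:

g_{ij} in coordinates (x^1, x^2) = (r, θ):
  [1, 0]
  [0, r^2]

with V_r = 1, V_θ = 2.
Inverse metric (diagonal): g^{rr} = 1, g^{θθ} = 1/r^2
V^i = g^{ij} V_j:
V^r = (1)(1) + (0)(2) = 1
V^θ = (0)(1) + (1/r^2)(2) = 2/r^2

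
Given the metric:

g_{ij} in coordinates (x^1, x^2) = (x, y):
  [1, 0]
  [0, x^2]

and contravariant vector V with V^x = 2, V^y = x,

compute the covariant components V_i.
V_i = g_{ij} V^j:
V_x = (1)(2) + (0)(x) = 2
V_y = (0)(2) + (x^2)(x) = x^3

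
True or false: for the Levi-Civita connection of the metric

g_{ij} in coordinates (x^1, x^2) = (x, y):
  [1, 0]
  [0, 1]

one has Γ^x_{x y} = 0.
Γ^x_{x y} = (1/2) g^{xx} (∂_x g_{xy} + ∂_y g_{xx} - ∂_x g_{xy}) = (1/2)(1)((0) + (0) - (0)) = 0
This equals the proposed value 0.
True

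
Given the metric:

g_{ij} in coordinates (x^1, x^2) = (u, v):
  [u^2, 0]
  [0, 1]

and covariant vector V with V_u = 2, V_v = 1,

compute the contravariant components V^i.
Inverse metric (diagonal): g^{uu} = 1/u^2, g^{vv} = 1
V^i = g^{ij} V_j:
V^u = (1/u^2)(2) + (0)(1) = 2/u^2
V^v = (0)(2) + (1)(1) = 1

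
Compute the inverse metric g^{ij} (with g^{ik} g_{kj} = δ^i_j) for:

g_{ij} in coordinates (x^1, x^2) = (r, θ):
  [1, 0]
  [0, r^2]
The metric is diagonal, so g^{ij} is diagonal with entries 1/g_{ii}: diag(1, 1/(r^2)).
g^{ij}:
  [1, 0]
  [0, 1/r^2]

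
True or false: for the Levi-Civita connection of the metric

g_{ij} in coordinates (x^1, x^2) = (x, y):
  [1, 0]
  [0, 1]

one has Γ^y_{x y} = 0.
Γ^y_{x y} = (1/2) g^{yy} (∂_x g_{yy} + ∂_y g_{yx} - ∂_y g_{xy}) = (1/2)(1)((0) + (0) - (0)) = 0
This equals the proposed value 0.
True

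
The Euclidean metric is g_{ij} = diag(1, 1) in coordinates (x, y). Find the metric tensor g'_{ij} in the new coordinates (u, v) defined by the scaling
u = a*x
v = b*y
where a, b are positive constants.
Invert the transformation: x = u/a, y = v/b
g'_{ij} = (∂x^k/∂x'^i)(∂x^l/∂x'^j) g_{kl}; with g_{kl} = δ_{kl} this is Σ_k (∂x^k/∂x'^i)(∂x^k/∂x'^j).
Jacobian: ∂x/∂u = 1/a, ∂x/∂v = 0, ∂y/∂u = 0, ∂y/∂v = 1/b
g'_{uu} = (1/a)(1/a) + (0)(0) = 1/a^2
g'_{uv} = (1/a)(0) + (0)(1/b) = 0
g'_{vv} = (0)(0) + (1/b)(1/b) = 1/b^2
g'_{ij} = diag(1/a^2, 1/b^2)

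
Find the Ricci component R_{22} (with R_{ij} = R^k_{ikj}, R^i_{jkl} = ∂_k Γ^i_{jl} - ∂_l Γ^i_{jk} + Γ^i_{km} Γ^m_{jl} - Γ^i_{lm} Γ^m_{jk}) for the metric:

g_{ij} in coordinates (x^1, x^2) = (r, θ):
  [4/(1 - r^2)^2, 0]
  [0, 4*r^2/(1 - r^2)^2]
Non-zero Christoffel symbols (Γ^k_{ij} = Γ^k_{ji}):
Γ^r_{r r} = 2*r/(1 - r^2)
Γ^r_{θ θ} = (r^3 + r)/(r^2 - 1)
Γ^θ_{r θ} = (-r^2 - 1)/(r^3 - r)
R^r_{θ r θ} = ∂_r Γ^r_{θ θ} - ∂_θ Γ^r_{θ r} + Γ^r_{r m} Γ^m_{θ θ} - Γ^r_{θ m} Γ^m_{θ r}
  = ((r^4 - 4*r^2 - 1)/(r^2 - 1)^2) - (0) + (-2*r^2*(r^2 + 1)/(r^2 - 1)^2) - (-(r^2 + 1)^2/(r^2 - 1)^2) = -4*r^2/(r^2 - 1)^2
R^θ_{θ θ θ} = 0 (a repeated index in an antisymmetric pair)
R_{θθ} = R^r_{θ r θ} + R^θ_{θ θ θ} = (-4*r^2/(r^2 - 1)^2) + (0) = -4*r^2/(r^2 - 1)^2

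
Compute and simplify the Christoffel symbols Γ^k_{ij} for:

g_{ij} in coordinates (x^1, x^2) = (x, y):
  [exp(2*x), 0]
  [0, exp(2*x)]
Using Γ^k_{ij} = (1/2) g^{km} (∂_i g_{mj} + ∂_j g_{mi} - ∂_m g_{ij}); the metric is diagonal, so only the m = k term contributes.
Non-zero symbols (using the symmetry Γ^k_{ij} = Γ^k_{ji}):
Γ^x_{x x} = (1/2) g^{xx} (∂_x g_{xx} + ∂_x g_{xx} - ∂_x g_{xx}) = (1/2)(exp(-2*x))((2*exp(2*x)) + (2*exp(2*x)) - (2*exp(2*x))) = 1
Γ^x_{y y} = (1/2) g^{xx} (∂_y g_{xy} + ∂_y g_{xy} - ∂_x g_{yy}) = (1/2)(exp(-2*x))((0) + (0) - (2*exp(2*x))) = -1
Γ^y_{x y} = (1/2) g^{yy} (∂_x g_{yy} + ∂_y g_{yx} - ∂_y g_{xy}) = (1/2)(exp(-2*x))((2*exp(2*x)) + (0) - (0)) = 1
All other Christoffel symbols are zero.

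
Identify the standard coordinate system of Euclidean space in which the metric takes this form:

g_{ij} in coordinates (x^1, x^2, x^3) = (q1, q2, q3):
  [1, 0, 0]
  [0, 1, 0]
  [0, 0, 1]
All components are constant and the metric is the identity, i.e. orthonormal rectilinear coordinates.
Cartesian (3D) coordinates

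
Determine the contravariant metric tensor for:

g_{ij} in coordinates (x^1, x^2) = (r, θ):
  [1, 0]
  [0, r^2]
The metric is diagonal, so g^{ij} is diagonal with entries 1/g_{ii}: diag(1, 1/(r^2)).
g^{ij}:
  [1, 0]
  [0, 1/r^2]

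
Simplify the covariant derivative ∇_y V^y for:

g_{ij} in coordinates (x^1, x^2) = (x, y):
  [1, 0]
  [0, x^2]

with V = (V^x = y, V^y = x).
Non-zero Christoffel symbols:
Γ^x_{y y} = -x
Γ^y_{x y} = 1/x
∇_y V^y = ∂_y V^y + Γ^y_{y j} V^j
  = (0) + (1/x)(y) + (0)(x)
  = y/x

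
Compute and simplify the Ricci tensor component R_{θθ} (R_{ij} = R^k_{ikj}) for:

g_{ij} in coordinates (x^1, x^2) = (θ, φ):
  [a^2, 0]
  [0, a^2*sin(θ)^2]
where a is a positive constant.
Non-zero Christoffel symbols (Γ^k_{ij} = Γ^k_{ji}):
Γ^θ_{φ φ} = -sin(2*θ)/2
Γ^φ_{θ φ} = 1/tan(θ)
R^θ_{θ θ θ} = 0 (a repeated index in an antisymmetric pair)
R^φ_{θ φ θ} = ∂_φ Γ^φ_{θ θ} - ∂_θ Γ^φ_{θ φ} + Γ^φ_{φ m} Γ^m_{θ θ} - Γ^φ_{θ m} Γ^m_{θ φ}
  = (0) - (-1/sin(θ)^2) + (0) - (1/tan(θ)^2) = 1
R_{θθ} = R^θ_{θ θ θ} + R^φ_{θ φ θ} = (0) + (1) = 1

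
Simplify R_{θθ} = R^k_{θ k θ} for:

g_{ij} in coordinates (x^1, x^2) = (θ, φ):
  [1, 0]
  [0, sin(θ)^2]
Non-zero Christoffel symbols (Γ^k_{ij} = Γ^k_{ji}):
Γ^θ_{φ φ} = -sin(2*θ)/2
Γ^φ_{θ φ} = 1/tan(θ)
R^θ_{θ θ θ} = 0 (a repeated index in an antisymmetric pair)
R^φ_{θ φ θ} = ∂_φ Γ^φ_{θ θ} - ∂_θ Γ^φ_{θ φ} + Γ^φ_{φ m} Γ^m_{θ θ} - Γ^φ_{θ m} Γ^m_{θ φ}
  = (0) - (-1/sin(θ)^2) + (0) - (1/tan(θ)^2) = 1
R_{θθ} = R^θ_{θ θ θ} + R^φ_{θ φ θ} = (0) + (1) = 1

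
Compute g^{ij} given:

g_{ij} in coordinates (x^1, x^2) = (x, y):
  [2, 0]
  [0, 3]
The metric is diagonal, so g^{ij} is diagonal with entries 1/g_{ii}: diag(1/2, 1/3).
g^{ij}:
  [1/2, 0]
  [0, 1/3]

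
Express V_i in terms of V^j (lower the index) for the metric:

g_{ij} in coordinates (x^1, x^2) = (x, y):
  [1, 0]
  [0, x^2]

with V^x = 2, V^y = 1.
V_i = g_{ij} V^j:
V_x = (1)(2) + (0)(1) = 2
V_y = (0)(2) + (x^2)(1) = x^2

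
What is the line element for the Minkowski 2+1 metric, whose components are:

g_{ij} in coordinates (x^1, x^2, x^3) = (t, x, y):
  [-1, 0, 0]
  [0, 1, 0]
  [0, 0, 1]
ds^2 = g_{ij} dx^i dx^j; only the non-zero components contribute.
ds^2 = -dt^2 + dx^2 + dy^2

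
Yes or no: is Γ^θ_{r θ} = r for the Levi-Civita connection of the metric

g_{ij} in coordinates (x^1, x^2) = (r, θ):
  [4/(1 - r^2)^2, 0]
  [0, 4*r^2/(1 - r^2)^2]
Γ^θ_{r θ} = (1/2) g^{θθ} (∂_r g_{θθ} + ∂_θ g_{θr} - ∂_θ g_{rθ}) = (1/2)((1 - r^2)^2/(4*r^2))((-8*(r^3 + r)/(r^2 - 1)^3) + (0) - (0)) = (-r^2 - 1)/(r^3 - r)
This differs from the proposed value r.
No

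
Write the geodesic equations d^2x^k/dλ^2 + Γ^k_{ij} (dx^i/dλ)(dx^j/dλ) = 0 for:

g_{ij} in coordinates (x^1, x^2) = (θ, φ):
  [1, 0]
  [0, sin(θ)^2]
Geodesic equation: d^2x^k/dλ^2 + Γ^k_{ij} (dx^i/dλ)(dx^j/dλ) = 0.
Non-zero Christoffel symbols:
Γ^θ_{φ φ} = -sin(2*θ)/2
Γ^φ_{θ φ} = 1/tan(θ)
Substituting (the symmetric pair Γ^k_{ij}, Γ^k_{ji} combines into a factor 2):
d^2θ/dλ^2 - (sin(2*θ)/2) (dφ/dλ)^2 = 0
d^2φ/dλ^2 + (2/tan(θ)) (dθ/dλ)(dφ/dλ) = 0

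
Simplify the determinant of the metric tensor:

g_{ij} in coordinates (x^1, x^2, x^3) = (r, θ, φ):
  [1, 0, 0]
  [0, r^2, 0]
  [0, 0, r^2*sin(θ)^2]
Diagonal metric: det(g) = g_{11}·g_{22}·g_{33}
= (1)·(r^2)·(r^2*sin(θ)^2)
det(g) = r^4*sin(θ)^2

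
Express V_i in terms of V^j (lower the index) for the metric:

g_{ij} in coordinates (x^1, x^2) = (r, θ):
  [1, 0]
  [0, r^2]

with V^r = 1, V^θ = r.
V_i = g_{ij} V^j:
V_r = (1)(1) + (0)(r) = 1
V_θ = (0)(1) + (r^2)(r) = r^3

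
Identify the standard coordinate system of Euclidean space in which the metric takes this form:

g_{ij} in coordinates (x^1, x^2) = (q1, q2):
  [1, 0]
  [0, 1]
All components are constant and the metric is the identity, i.e. orthonormal rectilinear coordinates.
Cartesian (2D) coordinates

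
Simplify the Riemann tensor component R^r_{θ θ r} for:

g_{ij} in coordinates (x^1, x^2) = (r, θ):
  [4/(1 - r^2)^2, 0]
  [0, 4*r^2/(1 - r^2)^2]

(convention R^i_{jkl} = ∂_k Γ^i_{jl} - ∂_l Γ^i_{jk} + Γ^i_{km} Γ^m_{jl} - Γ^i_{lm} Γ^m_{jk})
Non-zero Christoffel symbols (Γ^k_{ij} = Γ^k_{ji}):
Γ^r_{r r} = 2*r/(1 - r^2)
Γ^r_{θ θ} = (r^3 + r)/(r^2 - 1)
Γ^θ_{r θ} = (-r^2 - 1)/(r^3 - r)
R^r_{θ θ r} = ∂_θ Γ^r_{θ r} - ∂_r Γ^r_{θ θ} + Γ^r_{θ m} Γ^m_{θ r} - Γ^r_{r m} Γ^m_{θ θ}
  = (0) - ((r^4 - 4*r^2 - 1)/(r^2 - 1)^2) + (-(r^2 + 1)^2/(r^2 - 1)^2) - (-2*r^2*(r^2 + 1)/(r^2 - 1)^2) = 4*r^2/(r^2 - 1)^2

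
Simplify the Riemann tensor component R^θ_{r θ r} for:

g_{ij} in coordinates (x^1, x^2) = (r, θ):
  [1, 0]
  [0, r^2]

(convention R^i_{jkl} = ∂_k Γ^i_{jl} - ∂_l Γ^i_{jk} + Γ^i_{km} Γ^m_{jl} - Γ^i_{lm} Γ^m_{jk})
Non-zero Christoffel symbols (Γ^k_{ij} = Γ^k_{ji}):
Γ^r_{θ θ} = -r
Γ^θ_{r θ} = 1/r
R^θ_{r θ r} = ∂_θ Γ^θ_{r r} - ∂_r Γ^θ_{r θ} + Γ^θ_{θ m} Γ^m_{r r} - Γ^θ_{r m} Γ^m_{r θ}
  = (0) - (-1/r^2) + (0) - (1/r^2) = 0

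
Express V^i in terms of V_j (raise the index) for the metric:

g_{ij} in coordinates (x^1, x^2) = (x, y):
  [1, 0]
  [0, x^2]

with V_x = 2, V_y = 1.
Inverse metric (diagonal): g^{xx} = 1, g^{yy} = 1/x^2
V^i = g^{ij} V_j:
V^x = (1)(2) + (0)(1) = 2
V^y = (0)(2) + (1/x^2)(1) = 1/x^2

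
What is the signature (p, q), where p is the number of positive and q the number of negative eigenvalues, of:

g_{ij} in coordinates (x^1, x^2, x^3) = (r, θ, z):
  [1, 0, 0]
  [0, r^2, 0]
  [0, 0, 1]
The metric is diagonal, so its eigenvalues are the diagonal entries: 1, r^2, 1 (at a generic point, where coordinate-dependent entries are positive).
3 positive, 0 negative.
(3, 0) - Riemannian (positive definite)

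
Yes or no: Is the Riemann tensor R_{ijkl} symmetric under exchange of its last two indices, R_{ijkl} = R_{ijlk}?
It is antisymmetric in the last pair: R_{ijkl} = -R_{ijlk}.
No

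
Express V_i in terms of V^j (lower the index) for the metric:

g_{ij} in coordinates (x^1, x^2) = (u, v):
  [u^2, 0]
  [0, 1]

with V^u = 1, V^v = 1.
V_i = g_{ij} V^j:
V_u = (u^2)(1) + (0)(1) = u^2
V_v = (0)(1) + (1)(1) = 1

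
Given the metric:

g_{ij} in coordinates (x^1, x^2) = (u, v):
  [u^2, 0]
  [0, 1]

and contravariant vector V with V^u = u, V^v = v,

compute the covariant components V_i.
V_i = g_{ij} V^j:
V_u = (u^2)(u) + (0)(v) = u^3
V_v = (0)(u) + (1)(v) = v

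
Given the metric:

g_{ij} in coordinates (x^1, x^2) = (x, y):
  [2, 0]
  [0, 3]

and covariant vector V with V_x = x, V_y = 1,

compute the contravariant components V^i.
Inverse metric (diagonal): g^{xx} = 1/2, g^{yy} = 1/3
V^i = g^{ij} V_j:
V^x = (1/2)(x) + (0)(1) = x/2
V^y = (0)(x) + (1/3)(1) = 1/3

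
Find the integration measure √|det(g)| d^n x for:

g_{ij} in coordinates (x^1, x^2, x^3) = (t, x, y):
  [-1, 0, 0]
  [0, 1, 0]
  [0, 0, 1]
det(g) = -1
√|det(g)| = 1
Volume element: dV = 1 dt dx dy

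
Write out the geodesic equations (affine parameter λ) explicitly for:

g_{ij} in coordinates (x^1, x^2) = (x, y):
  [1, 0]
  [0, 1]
Geodesic equation: d^2x^k/dλ^2 + Γ^k_{ij} (dx^i/dλ)(dx^j/dλ) = 0.
All Christoffel symbols vanish, so the geodesics are straight lines:
d^2x/dλ^2 = 0
d^2y/dλ^2 = 0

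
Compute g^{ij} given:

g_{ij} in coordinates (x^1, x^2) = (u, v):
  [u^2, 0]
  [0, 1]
The metric is diagonal, so g^{ij} is diagonal with entries 1/g_{ii}: diag(1/(u^2), 1).
g^{ij}:
  [1/u^2, 0]
  [0, 1]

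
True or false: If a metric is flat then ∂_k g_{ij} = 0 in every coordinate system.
Flatness means R^i_{jkl} = 0; the components can still vary, e.g. the flat plane in polar coordinates has g_{θθ} = r^2.
False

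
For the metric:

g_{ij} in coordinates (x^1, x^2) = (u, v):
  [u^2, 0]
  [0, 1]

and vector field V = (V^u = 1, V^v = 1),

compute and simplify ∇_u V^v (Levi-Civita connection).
Non-zero Christoffel symbols:
Γ^u_{u u} = 1/u
∇_u V^v = ∂_u V^v + Γ^v_{u j} V^j
  = (0) + (0)(1) + (0)(1)
  = 0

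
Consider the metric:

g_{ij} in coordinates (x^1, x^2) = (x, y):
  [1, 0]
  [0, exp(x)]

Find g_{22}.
With x^1 = x, x^2 = y, g_{22} = g_{yy} is the row-2, column-2 entry of the matrix.
g_{22} = exp(x)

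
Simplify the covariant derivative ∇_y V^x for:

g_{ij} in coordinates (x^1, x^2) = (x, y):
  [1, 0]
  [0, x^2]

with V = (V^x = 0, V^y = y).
Non-zero Christoffel symbols:
Γ^x_{y y} = -x
Γ^y_{x y} = 1/x
∇_y V^x = ∂_y V^x + Γ^x_{y j} V^j
  = (0) + (0)(0) + (-x)(y)
  = -x*y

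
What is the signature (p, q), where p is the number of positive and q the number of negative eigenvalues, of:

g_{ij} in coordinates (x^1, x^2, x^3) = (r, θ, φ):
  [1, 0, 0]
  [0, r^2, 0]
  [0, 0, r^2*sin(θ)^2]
The metric is diagonal, so its eigenvalues are the diagonal entries: 1, r^2, r^2*sin(θ)^2 (at a generic point, where coordinate-dependent entries are positive).
3 positive, 0 negative.
(3, 0) - Riemannian (positive definite)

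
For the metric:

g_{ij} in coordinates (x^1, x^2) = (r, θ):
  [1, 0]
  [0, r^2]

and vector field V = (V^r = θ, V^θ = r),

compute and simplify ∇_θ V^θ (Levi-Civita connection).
Non-zero Christoffel symbols:
Γ^r_{θ θ} = -r
Γ^θ_{r θ} = 1/r
∇_θ V^θ = ∂_θ V^θ + Γ^θ_{θ j} V^j
  = (0) + (1/r)(θ) + (0)(r)
  = θ/r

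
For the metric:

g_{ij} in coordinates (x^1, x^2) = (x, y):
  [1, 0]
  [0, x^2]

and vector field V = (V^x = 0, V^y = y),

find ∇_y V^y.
Non-zero Christoffel symbols:
Γ^x_{y y} = -x
Γ^y_{x y} = 1/x
∇_y V^y = ∂_y V^y + Γ^y_{y j} V^j
  = (1) + (1/x)(0) + (0)(y)
  = 1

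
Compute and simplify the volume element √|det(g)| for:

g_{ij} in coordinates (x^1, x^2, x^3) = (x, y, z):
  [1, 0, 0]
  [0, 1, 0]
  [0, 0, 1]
det(g) = 1
√|det(g)| = 1
Volume element: dV = 1 dx dy dz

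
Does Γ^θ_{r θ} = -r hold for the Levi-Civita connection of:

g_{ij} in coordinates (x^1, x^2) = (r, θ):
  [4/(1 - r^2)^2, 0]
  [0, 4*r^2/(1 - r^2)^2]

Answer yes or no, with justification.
Γ^θ_{r θ} = (1/2) g^{θθ} (∂_r g_{θθ} + ∂_θ g_{θr} - ∂_θ g_{rθ}) = (1/2)((1 - r^2)^2/(4*r^2))((-8*(r^3 + r)/(r^2 - 1)^3) + (0) - (0)) = (-r^2 - 1)/(r^3 - r)
This differs from the proposed value -r.
No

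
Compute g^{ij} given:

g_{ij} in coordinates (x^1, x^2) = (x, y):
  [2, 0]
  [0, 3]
The metric is diagonal, so g^{ij} is diagonal with entries 1/g_{ii}: diag(1/2, 1/3).
g^{ij}:
  [1/2, 0]
  [0, 1/3]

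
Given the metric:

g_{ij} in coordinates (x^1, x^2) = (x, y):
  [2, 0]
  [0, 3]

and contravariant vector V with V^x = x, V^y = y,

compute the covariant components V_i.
V_i = g_{ij} V^j:
V_x = (2)(x) + (0)(y) = 2*x
V_y = (0)(x) + (3)(y) = 3*y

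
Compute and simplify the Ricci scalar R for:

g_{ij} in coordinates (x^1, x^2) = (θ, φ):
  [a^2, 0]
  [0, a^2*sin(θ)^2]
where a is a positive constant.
Non-zero Christoffel symbols (Γ^k_{ij} = Γ^k_{ji}):
Γ^θ_{φ φ} = -sin(2*θ)/2
Γ^φ_{θ φ} = 1/tan(θ)
Ricci tensor (R_{ij} = R^k_{ikj}): R_{θθ} = 1, R_{θφ} = 0, R_{φφ} = sin(θ)^2
Inverse metric: g^{θθ} = 1/a^2, g^{φφ} = 1/(a^2*sin(θ)^2)
R = g^{ij} R_{ij} = (1/a^2)(1) + (1/(a^2*sin(θ)^2))(sin(θ)^2) = 2/a^2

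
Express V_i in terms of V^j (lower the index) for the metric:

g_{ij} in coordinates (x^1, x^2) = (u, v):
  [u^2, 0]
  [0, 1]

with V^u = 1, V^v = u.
V_i = g_{ij} V^j:
V_u = (u^2)(1) + (0)(u) = u^2
V_v = (0)(1) + (1)(u) = u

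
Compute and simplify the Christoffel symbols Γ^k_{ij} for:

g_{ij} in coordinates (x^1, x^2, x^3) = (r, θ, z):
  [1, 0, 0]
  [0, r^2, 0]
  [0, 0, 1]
Using Γ^k_{ij} = (1/2) g^{km} (∂_i g_{mj} + ∂_j g_{mi} - ∂_m g_{ij}); the metric is diagonal, so only the m = k term contributes.
Non-zero symbols (using the symmetry Γ^k_{ij} = Γ^k_{ji}):
Γ^r_{θ θ} = (1/2) g^{rr} (∂_θ g_{rθ} + ∂_θ g_{rθ} - ∂_r g_{θθ}) = (1/2)(1)((0) + (0) - (2*r)) = -r
Γ^θ_{r θ} = (1/2) g^{θθ} (∂_r g_{θθ} + ∂_θ g_{θr} - ∂_θ g_{rθ}) = (1/2)(1/r^2)((2*r) + (0) - (0)) = 1/r
All other Christoffel symbols are zero.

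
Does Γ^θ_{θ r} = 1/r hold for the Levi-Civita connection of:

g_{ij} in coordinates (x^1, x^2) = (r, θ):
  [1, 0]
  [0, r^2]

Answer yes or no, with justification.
Γ^θ_{θ r} = (1/2) g^{θθ} (∂_θ g_{θr} + ∂_r g_{θθ} - ∂_θ g_{θr}) = (1/2)(1/r^2)((0) + (2*r) - (0)) = 1/r
This equals the proposed value 1/r.
Yes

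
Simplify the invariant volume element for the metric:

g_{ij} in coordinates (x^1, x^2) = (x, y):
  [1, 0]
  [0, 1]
det(g) = 1
√|det(g)| = 1
Volume element: dV = 1 dx dy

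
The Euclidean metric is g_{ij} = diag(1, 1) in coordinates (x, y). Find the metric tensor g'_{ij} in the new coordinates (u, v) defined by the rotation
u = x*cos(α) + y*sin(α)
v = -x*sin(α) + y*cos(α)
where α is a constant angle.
Invert the transformation: x = u*cos(α) - v*sin(α), y = u*sin(α) + v*cos(α)
g'_{ij} = (∂x^k/∂x'^i)(∂x^l/∂x'^j) g_{kl}; with g_{kl} = δ_{kl} this is Σ_k (∂x^k/∂x'^i)(∂x^k/∂x'^j).
Jacobian: ∂x/∂u = cos(α), ∂x/∂v = -sin(α), ∂y/∂u = sin(α), ∂y/∂v = cos(α)
g'_{uu} = (cos(α))(cos(α)) + (sin(α))(sin(α)) = 1
g'_{uv} = (cos(α))(-sin(α)) + (sin(α))(cos(α)) = 0
g'_{vv} = (-sin(α))(-sin(α)) + (cos(α))(cos(α)) = 1
g'_{ij} = diag(1, 1)
The Euclidean metric is invariant under rotations.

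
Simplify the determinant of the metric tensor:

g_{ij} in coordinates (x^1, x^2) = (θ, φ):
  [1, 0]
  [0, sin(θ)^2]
For a 2×2 metric: det(g) = g_{11}·g_{22} - g_{12}·g_{21}
= (1)·(sin(θ)^2) - (0)·(0)
= sin(θ)^2 - 0
det(g) = sin(θ)^2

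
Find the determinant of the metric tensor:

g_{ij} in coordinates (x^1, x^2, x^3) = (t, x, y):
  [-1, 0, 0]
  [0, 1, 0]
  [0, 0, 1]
Diagonal metric: det(g) = g_{11}·g_{22}·g_{33}
= (-1)·(1)·(1)
det(g) = -1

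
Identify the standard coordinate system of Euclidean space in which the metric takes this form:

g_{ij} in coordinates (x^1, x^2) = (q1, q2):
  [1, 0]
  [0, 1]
All components are constant and the metric is the identity, i.e. orthonormal rectilinear coordinates.
Cartesian (2D) coordinates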